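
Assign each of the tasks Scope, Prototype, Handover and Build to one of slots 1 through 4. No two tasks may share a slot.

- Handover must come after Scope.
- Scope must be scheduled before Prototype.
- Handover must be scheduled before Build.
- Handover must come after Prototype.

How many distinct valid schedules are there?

Enumerating: Scope=1, Prototype=2, Handover=3, Build=4.

1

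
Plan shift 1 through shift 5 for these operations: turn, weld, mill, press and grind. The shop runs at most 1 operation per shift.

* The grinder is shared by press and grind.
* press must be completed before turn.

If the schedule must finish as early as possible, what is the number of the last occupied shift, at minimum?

The precedence chain requires at least 2 distinct shifts.
With at most 1 per shift and 5 operations, at least 5 shifts are needed.
5 works (last occupied shift: shift 5): for example turn -> shift 2; grind -> shift 5; press -> shift 1; weld -> shift 3; mill -> shift 4.

5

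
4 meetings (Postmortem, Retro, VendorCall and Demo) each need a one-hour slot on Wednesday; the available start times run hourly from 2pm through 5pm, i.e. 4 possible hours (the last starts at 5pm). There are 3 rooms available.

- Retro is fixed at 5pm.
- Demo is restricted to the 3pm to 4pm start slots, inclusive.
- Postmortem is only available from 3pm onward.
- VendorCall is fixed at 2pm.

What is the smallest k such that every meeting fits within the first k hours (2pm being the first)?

With at most 3 per hour and 4 meetings, at least 2 hours are needed.
Retro can't be placed before 5pm — that is hour 4 counting from 2pm — so the schedule must run through at least 4 hours.
4 works (last occupied hour: 5pm): for example Retro=5pm; VendorCall=2pm; Postmortem=3pm; Demo=3pm.

4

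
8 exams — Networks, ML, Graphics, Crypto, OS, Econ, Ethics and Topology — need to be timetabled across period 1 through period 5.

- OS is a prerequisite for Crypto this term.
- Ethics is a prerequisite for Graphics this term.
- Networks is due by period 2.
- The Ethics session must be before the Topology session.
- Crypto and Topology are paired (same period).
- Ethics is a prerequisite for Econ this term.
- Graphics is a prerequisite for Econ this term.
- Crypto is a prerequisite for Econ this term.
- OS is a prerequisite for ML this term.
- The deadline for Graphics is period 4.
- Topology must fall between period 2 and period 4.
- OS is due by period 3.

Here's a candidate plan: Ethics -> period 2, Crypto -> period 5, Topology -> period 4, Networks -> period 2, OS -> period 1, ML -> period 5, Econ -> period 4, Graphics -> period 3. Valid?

No — it violates: Crypto is a prerequisite for Econ this term

OS is a prerequisite for ML this term — holds.
OS is due by period 3 — holds.
Ethics is a prerequisite for Econ this term — holds.
Crypto and Topology are paired (same period) — violated.
The deadline for Graphics is period 4 — holds.
Graphics is a prerequisite for Econ this term — holds.
Topology must fall between period 2 and period 4 — holds.
Networks is due by period 2 — holds.
Crypto is a prerequisite for Econ this term — violated.
Ethics is a prerequisite for Graphics this term — holds.
OS is a prerequisite for Crypto this term — holds.
The Ethics session must be before the Topology session — holds.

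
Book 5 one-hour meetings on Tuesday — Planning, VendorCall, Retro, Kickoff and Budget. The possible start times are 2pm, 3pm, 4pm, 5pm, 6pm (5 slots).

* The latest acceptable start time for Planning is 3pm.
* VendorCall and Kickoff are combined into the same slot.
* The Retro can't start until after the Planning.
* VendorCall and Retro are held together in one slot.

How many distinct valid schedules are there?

Splitting on Planning: it can be 2pm (20), 3pm (15). Listing each branch's schedules as (VendorCall, Retro, Kickoff, Budget):
Planning=2pm: (3pm,3pm,3pm,2pm) (3pm,3pm,3pm,3pm) (3pm,3pm,3pm,4pm) (3pm,3pm,3pm,5pm) (3pm,3pm,3pm,6pm) (4pm,4pm,4pm,2pm) (4pm,4pm,4pm,3pm) (4pm,4pm,4pm,4pm) (4pm,4pm,4pm,5pm) (4pm,4pm,4pm,6pm) (5pm,5pm,5pm,2pm) (5pm,5pm,5pm,3pm) (5pm,5pm,5pm,4pm) (5pm,5pm,5pm,5pm) (5pm,5pm,5pm,6pm) (6pm,6pm,6pm,2pm) (6pm,6pm,6pm,3pm) (6pm,6pm,6pm,4pm) (6pm,6pm,6pm,5pm) (6pm,6pm,6pm,6pm) — 20.
Planning=3pm: (4pm,4pm,4pm,2pm) (4pm,4pm,4pm,3pm) (4pm,4pm,4pm,4pm) (4pm,4pm,4pm,5pm) (4pm,4pm,4pm,6pm) (5pm,5pm,5pm,2pm) (5pm,5pm,5pm,3pm) (5pm,5pm,5pm,4pm) (5pm,5pm,5pm,5pm) (5pm,5pm,5pm,6pm) (6pm,6pm,6pm,2pm) (6pm,6pm,6pm,3pm) (6pm,6pm,6pm,4pm) (6pm,6pm,6pm,5pm) (6pm,6pm,6pm,6pm) — 15.
Summing: 20 + 15 = 35.

35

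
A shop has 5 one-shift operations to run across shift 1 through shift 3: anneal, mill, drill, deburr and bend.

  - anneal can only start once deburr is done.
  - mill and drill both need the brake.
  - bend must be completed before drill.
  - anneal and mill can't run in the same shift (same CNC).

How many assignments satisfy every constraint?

Splitting on anneal: it can be shift 2 (4), shift 3 (10). Listing each branch's schedules as (mill, drill, deburr, bend) by shift number:
anneal=shift 2: (1,2,1,1) (1,3,1,1) (1,3,1,2) (3,2,1,1) — 4.
anneal=shift 3: (1,2,1,1) (1,2,2,1) (1,3,1,1) (1,3,1,2) (1,3,2,1) (1,3,2,2) (2,3,1,1) (2,3,1,2) (2,3,2,1) (2,3,2,2) — 10.
Summing: 4 + 10 = 14.

14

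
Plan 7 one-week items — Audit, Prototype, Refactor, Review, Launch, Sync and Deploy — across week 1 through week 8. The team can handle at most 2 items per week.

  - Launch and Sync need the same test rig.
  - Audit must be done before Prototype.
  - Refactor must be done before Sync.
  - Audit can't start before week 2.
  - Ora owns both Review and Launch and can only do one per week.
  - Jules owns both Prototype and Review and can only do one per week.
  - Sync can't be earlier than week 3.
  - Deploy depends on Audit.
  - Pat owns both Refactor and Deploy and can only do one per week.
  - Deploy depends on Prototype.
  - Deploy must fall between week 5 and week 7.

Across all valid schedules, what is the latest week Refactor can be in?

week 7

Downstream work caps Refactor at week 7.
Refactor at week 7 is achievable: Prototype in week 3; Refactor in week 7; Review in week 1; Sync in week 8; Deploy in week 5; Launch in week 2; Audit in week 2.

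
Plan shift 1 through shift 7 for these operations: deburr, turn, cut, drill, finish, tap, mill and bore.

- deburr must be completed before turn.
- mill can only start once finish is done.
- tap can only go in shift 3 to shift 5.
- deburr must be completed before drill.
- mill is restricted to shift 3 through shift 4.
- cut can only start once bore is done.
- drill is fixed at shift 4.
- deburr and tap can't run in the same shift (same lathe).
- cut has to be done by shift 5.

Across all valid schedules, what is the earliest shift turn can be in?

Precedence pushes turn to at least shift 2.
turn at shift 2 is achievable: mill -> shift 3; finish -> shift 1; turn -> shift 2; drill -> shift 4; bore -> shift 1; deburr -> shift 1; tap -> shift 3; cut -> shift 2.

shift 2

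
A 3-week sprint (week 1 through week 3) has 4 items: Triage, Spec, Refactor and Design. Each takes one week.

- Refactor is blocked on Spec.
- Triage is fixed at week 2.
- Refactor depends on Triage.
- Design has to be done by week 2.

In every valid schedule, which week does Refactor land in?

Precedence pushes Refactor to at least week 3.
So Refactor is pinned to week 3.

week 3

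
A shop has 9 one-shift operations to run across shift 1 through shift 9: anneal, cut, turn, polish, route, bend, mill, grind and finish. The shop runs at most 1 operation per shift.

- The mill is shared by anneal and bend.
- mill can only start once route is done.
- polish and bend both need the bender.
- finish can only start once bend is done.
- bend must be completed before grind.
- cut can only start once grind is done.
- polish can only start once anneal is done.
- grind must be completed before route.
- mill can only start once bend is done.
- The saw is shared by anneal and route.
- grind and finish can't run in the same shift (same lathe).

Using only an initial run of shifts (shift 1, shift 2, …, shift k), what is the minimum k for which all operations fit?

The precedence chain requires at least 4 distinct shifts.
With at most 1 per shift and 9 operations, at least 9 shifts are needed.
9 works (last occupied shift: shift 9): for example grind in shift 2; cut in shift 6; route in shift 3; anneal in shift 5; bend in shift 1; turn in shift 9; finish in shift 8; polish in shift 7; mill in shift 4.

9 shifts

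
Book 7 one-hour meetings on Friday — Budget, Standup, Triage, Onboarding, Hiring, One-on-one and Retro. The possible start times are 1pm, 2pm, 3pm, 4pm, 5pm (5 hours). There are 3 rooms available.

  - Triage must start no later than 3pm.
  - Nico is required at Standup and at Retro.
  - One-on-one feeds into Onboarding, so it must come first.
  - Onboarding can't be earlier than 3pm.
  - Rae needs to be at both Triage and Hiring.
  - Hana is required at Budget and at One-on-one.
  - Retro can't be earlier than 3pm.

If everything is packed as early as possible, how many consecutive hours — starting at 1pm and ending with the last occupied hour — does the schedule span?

3 hours

The precedence chain requires at least 2 distinct hours.
With at most 3 per hour and 7 meetings, at least 3 hours are needed.
Onboarding can't be placed before 3pm — that is hour 3 counting from 1pm — so the schedule must run through at least 3 hours.
3 works (last occupied hour: 3pm): for example One-on-one -> 1pm, Hiring -> 2pm, Budget -> 2pm, Standup -> 1pm, Onboarding -> 3pm, Triage -> 1pm, Retro -> 3pm.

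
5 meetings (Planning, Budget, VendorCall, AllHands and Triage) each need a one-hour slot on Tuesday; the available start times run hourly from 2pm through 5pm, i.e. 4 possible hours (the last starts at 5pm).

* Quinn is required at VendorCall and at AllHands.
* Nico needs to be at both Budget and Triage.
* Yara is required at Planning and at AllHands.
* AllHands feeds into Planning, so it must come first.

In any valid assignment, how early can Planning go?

Precedence pushes Planning to at least 3pm.
Planning at 3pm is achievable: VendorCall -> 3pm, Planning -> 3pm, Budget -> 2pm, AllHands -> 2pm, Triage -> 3pm.

3pm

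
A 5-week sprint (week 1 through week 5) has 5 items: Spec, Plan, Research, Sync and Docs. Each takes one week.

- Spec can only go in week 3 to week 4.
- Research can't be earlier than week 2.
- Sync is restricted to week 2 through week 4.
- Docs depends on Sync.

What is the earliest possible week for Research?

Research is available from week 2.
Research at week 2 is achievable: Research in week 2, Docs in week 3, Sync in week 2, Plan in week 1, Spec in week 3.

week 2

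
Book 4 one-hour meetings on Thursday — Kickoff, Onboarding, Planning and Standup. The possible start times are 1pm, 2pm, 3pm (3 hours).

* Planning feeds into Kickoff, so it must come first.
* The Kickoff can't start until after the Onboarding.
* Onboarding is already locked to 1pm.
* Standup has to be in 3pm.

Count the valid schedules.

Enumerating: Standup in 3pm, Kickoff in 2pm, Onboarding in 1pm, Planning in 1pm | Onboarding in 1pm, Kickoff in 3pm, Standup in 3pm, Planning in 1pm | Standup -> 3pm, Kickoff -> 3pm, Planning -> 2pm, Onboarding -> 1pm.

3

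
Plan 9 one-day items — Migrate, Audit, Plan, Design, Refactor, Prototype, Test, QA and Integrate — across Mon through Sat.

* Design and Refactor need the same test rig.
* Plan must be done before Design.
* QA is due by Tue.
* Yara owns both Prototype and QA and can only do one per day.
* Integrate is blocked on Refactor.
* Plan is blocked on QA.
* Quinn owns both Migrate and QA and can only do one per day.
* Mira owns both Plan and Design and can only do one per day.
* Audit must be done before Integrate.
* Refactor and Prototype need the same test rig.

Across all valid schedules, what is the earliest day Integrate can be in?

Precedence pushes Integrate to at least Tue.
Integrate at Tue is achievable: Design=Wed, QA=Mon, Audit=Mon, Integrate=Tue, Test=Mon, Migrate=Tue, Refactor=Mon, Prototype=Tue, Plan=Tue.

Tue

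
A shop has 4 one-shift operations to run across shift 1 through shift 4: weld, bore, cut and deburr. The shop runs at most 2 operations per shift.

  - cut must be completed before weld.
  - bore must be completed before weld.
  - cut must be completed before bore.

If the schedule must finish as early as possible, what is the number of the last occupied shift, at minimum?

shift 3

The precedence chain requires at least 3 distinct shifts.
With at most 2 per shift and 4 operations, at least 2 shifts are needed.
3 works (last occupied shift: shift 3): for example cut in shift 1; bore in shift 2; weld in shift 3; deburr in shift 1.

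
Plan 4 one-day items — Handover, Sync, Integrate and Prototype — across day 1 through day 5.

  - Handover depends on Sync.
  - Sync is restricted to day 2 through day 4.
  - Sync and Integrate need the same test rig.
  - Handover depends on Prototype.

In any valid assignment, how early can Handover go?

Precedence pushes Handover to at least day 3.
Handover at day 3 is achievable: Prototype=day 1; Handover=day 3; Integrate=day 1; Sync=day 2.

day 3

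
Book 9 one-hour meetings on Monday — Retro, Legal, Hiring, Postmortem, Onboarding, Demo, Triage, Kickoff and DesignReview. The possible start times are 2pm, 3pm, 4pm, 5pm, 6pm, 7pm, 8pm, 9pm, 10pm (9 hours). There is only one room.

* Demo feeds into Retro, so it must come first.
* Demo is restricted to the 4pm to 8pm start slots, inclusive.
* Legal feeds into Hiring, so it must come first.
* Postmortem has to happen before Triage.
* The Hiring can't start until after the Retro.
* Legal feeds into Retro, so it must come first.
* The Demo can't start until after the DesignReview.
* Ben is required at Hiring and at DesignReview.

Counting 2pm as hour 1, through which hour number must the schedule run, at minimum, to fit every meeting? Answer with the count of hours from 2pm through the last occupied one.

9

The precedence chain requires at least 4 distinct hours.
With at most 1 per hour and 9 meetings, at least 9 hours are needed.
Propagating the time windows through the other constraints, Hiring can't land before 6pm — that is hour 5 counting from 2pm — so the schedule must run through at least 5 hours.
9 works (last occupied hour: 10pm): for example Retro -> 5pm; Kickoff -> 10pm; Postmortem -> 7pm; Demo -> 4pm; DesignReview -> 3pm; Legal -> 2pm; Onboarding -> 9pm; Triage -> 8pm; Hiring -> 6pm.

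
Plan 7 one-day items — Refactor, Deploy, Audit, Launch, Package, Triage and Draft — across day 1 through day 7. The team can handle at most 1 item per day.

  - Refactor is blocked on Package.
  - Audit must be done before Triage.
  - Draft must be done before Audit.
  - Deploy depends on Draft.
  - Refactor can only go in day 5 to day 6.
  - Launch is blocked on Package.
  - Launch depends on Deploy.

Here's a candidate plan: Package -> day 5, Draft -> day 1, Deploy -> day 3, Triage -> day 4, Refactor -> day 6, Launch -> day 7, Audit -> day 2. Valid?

Launch depends on Deploy — holds.
Audit must be done before Triage — holds.
The team can handle at most 1 item per day — holds.
Refactor is blocked on Package — holds.
Refactor can only go in day 5 to day 6 — holds.
Launch is blocked on Package — holds.
Deploy depends on Draft — holds.
Draft must be done before Audit — holds.

Yes, all constraints hold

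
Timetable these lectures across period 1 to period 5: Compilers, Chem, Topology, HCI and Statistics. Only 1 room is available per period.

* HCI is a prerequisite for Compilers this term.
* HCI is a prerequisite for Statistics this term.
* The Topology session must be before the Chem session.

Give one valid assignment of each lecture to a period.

Topology=period 3, Chem=period 4, Statistics=period 5, HCI=period 1, Compilers=period 2

Checking: Topology(period 3) before Chem(period 4); HCI(period 1) before Statistics(period 5); HCI(period 1) before Compilers(period 2); max 1 per period (cap 1).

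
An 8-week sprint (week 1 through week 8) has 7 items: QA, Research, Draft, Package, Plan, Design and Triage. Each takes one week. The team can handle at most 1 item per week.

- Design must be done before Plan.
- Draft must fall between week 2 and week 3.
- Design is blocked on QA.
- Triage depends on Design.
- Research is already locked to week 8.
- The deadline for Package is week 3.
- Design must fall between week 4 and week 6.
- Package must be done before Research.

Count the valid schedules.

40

Splitting on QA: it can be week 1 (16), week 2 (8), week 3 (8), week 4 (8). Listing each branch's schedules as (Research, Draft, Package, Plan, Design, Triage) by week number:
QA=week 1: (8,2,3,5,4,6) (8,2,3,5,4,7) (8,2,3,6,4,5) (8,2,3,6,4,7) (8,2,3,6,5,7) (8,2,3,7,4,5) (8,2,3,7,4,6) (8,2,3,7,5,6) (8,3,2,5,4,6) (8,3,2,5,4,7) (8,3,2,6,4,5) (8,3,2,6,4,7) (8,3,2,6,5,7) (8,3,2,7,4,5) (8,3,2,7,4,6) (8,3,2,7,5,6) — 16.
QA=week 2: (8,3,1,5,4,6) (8,3,1,5,4,7) (8,3,1,6,4,5) (8,3,1,6,4,7) (8,3,1,6,5,7) (8,3,1,7,4,5) (8,3,1,7,4,6) (8,3,1,7,5,6) — 8.
QA=week 3: (8,2,1,5,4,6) (8,2,1,5,4,7) (8,2,1,6,4,5) (8,2,1,6,4,7) (8,2,1,6,5,7) (8,2,1,7,4,5) (8,2,1,7,4,6) (8,2,1,7,5,6) — 8.
QA=week 4: (8,2,1,6,5,7) (8,2,1,7,5,6) (8,2,3,6,5,7) (8,2,3,7,5,6) (8,3,1,6,5,7) (8,3,1,7,5,6) (8,3,2,6,5,7) (8,3,2,7,5,6) — 8.
Summing: 16 + 8 + 8 + 8 = 40.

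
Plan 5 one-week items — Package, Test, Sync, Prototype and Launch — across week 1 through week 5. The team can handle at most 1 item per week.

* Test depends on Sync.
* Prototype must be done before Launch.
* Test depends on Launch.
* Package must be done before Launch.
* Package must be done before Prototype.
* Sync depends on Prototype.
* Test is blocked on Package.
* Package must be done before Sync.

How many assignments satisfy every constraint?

Enumerating: Test=week 5; Package=week 1; Launch=week 4; Sync=week 3; Prototype=week 2 | Prototype=week 2, Sync=week 4, Test=week 5, Package=week 1, Launch=week 3.

2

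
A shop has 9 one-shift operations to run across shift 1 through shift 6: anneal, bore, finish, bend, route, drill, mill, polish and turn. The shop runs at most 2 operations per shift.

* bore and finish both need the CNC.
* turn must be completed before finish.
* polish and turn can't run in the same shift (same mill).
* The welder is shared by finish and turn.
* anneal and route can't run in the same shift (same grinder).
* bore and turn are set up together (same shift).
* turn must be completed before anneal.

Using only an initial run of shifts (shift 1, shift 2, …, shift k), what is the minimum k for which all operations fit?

The precedence chain requires at least 2 distinct shifts.
With at most 2 per shift and 9 operations, at least 5 shifts are needed.
5 works (last occupied shift: shift 5): for example route in shift 3; bore in shift 1; mill in shift 4; drill in shift 4; finish in shift 2; turn in shift 1; anneal in shift 2; polish in shift 5; bend in shift 3.

5 shifts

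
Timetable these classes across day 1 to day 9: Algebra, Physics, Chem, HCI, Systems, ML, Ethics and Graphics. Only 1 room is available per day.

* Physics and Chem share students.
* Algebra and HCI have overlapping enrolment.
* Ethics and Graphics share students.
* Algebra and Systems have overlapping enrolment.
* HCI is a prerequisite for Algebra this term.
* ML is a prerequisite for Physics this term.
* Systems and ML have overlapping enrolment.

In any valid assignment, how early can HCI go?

Downstream work caps HCI at day 8.
HCI at day 1 is achievable: Systems=day 6, Chem=day 5, Ethics=day 7, Algebra=day 2, HCI=day 1, Physics=day 4, ML=day 3, Graphics=day 8.

day 1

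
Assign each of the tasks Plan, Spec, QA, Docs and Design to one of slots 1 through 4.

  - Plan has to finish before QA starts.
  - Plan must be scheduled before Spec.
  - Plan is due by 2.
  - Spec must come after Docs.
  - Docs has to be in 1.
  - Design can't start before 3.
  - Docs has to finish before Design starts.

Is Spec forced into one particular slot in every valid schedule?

No

Spec can be 2 (e.g. Design in 3; Plan in 1; QA in 2; Spec in 2; Docs in 1) or 3 (e.g. Docs in 1, Design in 3, Plan in 1, QA in 2, Spec in 3).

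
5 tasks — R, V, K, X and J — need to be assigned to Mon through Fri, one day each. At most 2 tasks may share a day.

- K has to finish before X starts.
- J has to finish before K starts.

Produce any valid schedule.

R=Mon, X=Wed, K=Tue, J=Mon, V=Tue

Checking: J(Mon) before K(Tue); K(Tue) before X(Wed); max 2 per day (cap 2).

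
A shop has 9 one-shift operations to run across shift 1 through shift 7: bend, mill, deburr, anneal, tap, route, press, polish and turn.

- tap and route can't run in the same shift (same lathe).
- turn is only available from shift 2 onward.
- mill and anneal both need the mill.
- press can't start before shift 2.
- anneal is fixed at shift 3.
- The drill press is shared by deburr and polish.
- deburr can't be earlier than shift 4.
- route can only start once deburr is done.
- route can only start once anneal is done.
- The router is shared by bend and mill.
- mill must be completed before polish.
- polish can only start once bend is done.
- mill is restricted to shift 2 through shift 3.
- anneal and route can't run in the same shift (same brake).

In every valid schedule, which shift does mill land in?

mill's window is shift 2–shift 3.
anneal is fixed at shift 3, and mill can't share a shift with anneal.
So mill must be shift 2.

shift 2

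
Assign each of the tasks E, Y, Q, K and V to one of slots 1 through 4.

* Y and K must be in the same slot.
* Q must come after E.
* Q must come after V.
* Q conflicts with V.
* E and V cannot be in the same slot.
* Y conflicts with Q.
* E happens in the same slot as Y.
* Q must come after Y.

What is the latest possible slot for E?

Downstream work caps E at 3.
E at 3 is achievable: Y=3, Q=4, E=3, K=3, V=1.

3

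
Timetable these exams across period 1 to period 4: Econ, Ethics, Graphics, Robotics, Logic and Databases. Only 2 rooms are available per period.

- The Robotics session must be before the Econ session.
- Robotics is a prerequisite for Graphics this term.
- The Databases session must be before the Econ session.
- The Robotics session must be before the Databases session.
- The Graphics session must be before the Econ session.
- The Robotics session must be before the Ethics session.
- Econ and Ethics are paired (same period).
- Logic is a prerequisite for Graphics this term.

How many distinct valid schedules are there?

Splitting on Econ: it can be period 3 (1), period 4 (8). Listing each branch's schedules as (Ethics, Graphics, Robotics, Logic, Databases) by period number:
Econ=period 3: (3,2,1,1,2) — 1.
Econ=period 4: (4,2,1,1,2) (4,2,1,1,3) (4,3,1,1,2) (4,3,1,1,3) (4,3,1,2,2) (4,3,1,2,3) (4,3,2,1,3) (4,3,2,2,3) — 8.
Summing: 1 + 8 = 9.

9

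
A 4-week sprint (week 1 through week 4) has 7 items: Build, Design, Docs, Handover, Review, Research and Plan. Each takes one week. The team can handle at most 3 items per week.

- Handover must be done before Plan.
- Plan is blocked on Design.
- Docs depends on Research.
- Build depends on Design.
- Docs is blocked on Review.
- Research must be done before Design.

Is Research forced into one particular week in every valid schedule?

Research can be week 1 (e.g. Handover=week 1, Design=week 2, Docs=week 2, Research=week 1, Plan=week 3, Build=week 3, Review=week 1) or week 2 (e.g. Plan -> week 4, Research -> week 2, Handover -> week 1, Design -> week 3, Docs -> week 3, Review -> week 1, Build -> week 4).

No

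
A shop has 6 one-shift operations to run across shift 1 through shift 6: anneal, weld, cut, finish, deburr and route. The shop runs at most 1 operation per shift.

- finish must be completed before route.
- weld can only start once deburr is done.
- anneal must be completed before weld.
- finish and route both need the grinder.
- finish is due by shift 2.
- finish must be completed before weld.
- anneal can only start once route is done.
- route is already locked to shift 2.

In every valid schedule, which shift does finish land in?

shift 1

finish's window is shift 1–shift 2.
route is fixed at shift 2, and finish can't share a shift with route.
So finish must be shift 1.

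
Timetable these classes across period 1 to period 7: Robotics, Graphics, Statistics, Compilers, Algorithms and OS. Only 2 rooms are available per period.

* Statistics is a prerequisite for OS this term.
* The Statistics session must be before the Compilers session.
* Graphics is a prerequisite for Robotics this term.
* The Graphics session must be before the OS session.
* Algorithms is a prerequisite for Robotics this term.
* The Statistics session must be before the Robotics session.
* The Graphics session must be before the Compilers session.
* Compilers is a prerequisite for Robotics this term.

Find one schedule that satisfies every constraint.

Algorithms in period 2, Statistics in period 1, Robotics in period 3, Compilers in period 2, OS in period 3, Graphics in period 1

Checking: Graphics(period 1) before OS(period 3); Statistics(period 1) before OS(period 3); Compilers(period 2) before Robotics(period 3); Statistics(period 1) before Robotics(period 3); Algorithms(period 2) before Robotics(period 3); Graphics(period 1) before Robotics(period 3); Statistics(period 1) before Compilers(period 2); Graphics(period 1) before Compilers(period 2); max 2 per period (cap 2).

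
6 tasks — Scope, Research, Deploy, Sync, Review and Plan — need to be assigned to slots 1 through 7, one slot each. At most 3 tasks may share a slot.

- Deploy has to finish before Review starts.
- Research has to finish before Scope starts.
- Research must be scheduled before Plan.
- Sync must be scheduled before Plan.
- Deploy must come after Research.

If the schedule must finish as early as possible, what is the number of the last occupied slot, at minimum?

3

The precedence chain requires at least 3 distinct slots.
With at most 3 per slot and 6 tasks, at least 2 slots are needed.
3 works (last occupied slot: 3): for example Research -> 1, Plan -> 2, Review -> 3, Deploy -> 2, Sync -> 1, Scope -> 2.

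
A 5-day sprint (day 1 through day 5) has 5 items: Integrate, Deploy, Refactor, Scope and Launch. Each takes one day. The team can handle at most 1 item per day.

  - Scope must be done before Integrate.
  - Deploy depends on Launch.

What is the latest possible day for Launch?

day 4

Downstream work caps Launch at day 4.
Launch at day 4 is achievable: Scope -> day 1, Deploy -> day 5, Refactor -> day 3, Launch -> day 4, Integrate -> day 2.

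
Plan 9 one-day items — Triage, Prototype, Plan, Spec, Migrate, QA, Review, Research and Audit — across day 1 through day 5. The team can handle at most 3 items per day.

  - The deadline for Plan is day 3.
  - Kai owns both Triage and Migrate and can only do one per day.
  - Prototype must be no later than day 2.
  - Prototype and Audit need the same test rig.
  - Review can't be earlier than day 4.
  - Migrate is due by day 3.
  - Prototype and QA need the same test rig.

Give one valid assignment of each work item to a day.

Plan in day 1, Review in day 4, QA in day 2, Triage in day 2, Research in day 3, Spec in day 2, Audit in day 3, Prototype in day 1, Migrate in day 1

Checking: Prototype(day 1) != Audit(day 3); Prototype(day 1) != QA(day 2); Triage(day 2) != Migrate(day 1); Prototype=day 1 in [day 1,day 2]; Review=day 4 in [day 4,day 5]; Plan=day 1 in [day 1,day 3]; Migrate=day 1 in [day 1,day 3]; max 3 per day (cap 3).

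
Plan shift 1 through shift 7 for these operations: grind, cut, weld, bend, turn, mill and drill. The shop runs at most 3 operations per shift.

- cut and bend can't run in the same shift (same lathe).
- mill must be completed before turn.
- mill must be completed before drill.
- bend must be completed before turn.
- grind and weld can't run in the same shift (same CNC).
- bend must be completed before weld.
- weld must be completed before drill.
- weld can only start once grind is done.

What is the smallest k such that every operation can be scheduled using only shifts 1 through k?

The precedence chain requires at least 3 distinct shifts.
With at most 3 per shift and 7 operations, at least 3 shifts are needed.
3 works (last occupied shift: shift 3): for example weld in shift 2, turn in shift 2, grind in shift 1, drill in shift 3, bend in shift 1, cut in shift 2, mill in shift 1.

3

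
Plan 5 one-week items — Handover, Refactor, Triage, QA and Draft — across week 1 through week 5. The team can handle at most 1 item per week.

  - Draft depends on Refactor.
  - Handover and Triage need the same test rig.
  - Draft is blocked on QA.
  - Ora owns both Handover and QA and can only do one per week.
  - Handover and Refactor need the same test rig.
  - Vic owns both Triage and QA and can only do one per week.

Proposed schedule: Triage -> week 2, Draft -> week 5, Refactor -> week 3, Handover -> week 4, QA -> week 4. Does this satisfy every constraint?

Vic owns both Triage and QA and can only do one per week — holds.
Draft depends on Refactor — holds.
The team can handle at most 1 item per week — violated.
Handover and Triage need the same test rig — holds.
Draft is blocked on QA — holds.
Handover and Refactor need the same test rig — holds.
Ora owns both Handover and QA and can only do one per week — violated.

No. Ora owns both Handover and QA and can only do one per week is not satisfied.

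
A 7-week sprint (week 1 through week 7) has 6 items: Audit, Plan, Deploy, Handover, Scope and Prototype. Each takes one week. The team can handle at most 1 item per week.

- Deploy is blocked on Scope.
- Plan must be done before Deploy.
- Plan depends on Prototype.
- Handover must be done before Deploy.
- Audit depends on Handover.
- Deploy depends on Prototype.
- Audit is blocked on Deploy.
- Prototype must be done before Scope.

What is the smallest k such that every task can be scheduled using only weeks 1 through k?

The precedence chain requires at least 4 distinct weeks.
With at most 1 per week and 6 tasks, at least 6 weeks are needed.
6 works (last occupied week: week 6): for example Deploy=week 5; Audit=week 6; Prototype=week 1; Plan=week 2; Handover=week 3; Scope=week 4.

6 weeks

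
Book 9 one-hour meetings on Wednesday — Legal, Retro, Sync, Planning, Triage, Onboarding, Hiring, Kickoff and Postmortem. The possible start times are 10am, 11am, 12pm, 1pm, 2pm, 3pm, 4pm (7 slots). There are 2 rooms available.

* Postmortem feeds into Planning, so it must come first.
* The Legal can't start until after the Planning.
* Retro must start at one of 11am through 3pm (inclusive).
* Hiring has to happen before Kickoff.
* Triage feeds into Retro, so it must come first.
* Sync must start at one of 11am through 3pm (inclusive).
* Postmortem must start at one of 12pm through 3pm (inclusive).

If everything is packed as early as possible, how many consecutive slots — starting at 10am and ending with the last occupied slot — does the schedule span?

5

The precedence chain requires at least 3 distinct slots.
With at most 2 per slot and 9 meetings, at least 5 slots are needed.
Propagating the time windows through the other constraints, Legal can't land before 2pm — that is slot 5 counting from 10am — so the schedule must run through at least 5 slots.
5 works (last occupied slot: 2pm): for example Onboarding in 1pm, Planning in 1pm, Legal in 2pm, Retro in 11am, Sync in 11am, Kickoff in 12pm, Postmortem in 12pm, Triage in 10am, Hiring in 10am.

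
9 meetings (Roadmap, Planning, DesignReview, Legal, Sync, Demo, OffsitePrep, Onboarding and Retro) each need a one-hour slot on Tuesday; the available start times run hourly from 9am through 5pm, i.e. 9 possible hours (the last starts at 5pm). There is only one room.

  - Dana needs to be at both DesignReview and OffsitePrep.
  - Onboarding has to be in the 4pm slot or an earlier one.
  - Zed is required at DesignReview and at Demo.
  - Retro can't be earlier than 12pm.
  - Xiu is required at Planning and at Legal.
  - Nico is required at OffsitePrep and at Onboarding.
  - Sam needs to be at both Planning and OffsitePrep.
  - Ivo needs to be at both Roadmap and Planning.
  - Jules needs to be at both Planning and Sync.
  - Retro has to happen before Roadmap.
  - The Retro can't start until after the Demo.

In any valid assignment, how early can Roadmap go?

Precedence pushes Roadmap to at least 1pm.
Roadmap at 1pm is achievable: Planning=11am; Legal=3pm; Onboarding=9am; DesignReview=2pm; Roadmap=1pm; Retro=12pm; Sync=4pm; Demo=10am; OffsitePrep=5pm.

1pm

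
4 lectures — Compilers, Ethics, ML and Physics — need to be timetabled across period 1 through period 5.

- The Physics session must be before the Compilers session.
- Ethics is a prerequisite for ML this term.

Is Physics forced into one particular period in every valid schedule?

No

Physics can be period 1 (e.g. Compilers in period 2, Ethics in period 1, ML in period 2, Physics in period 1) or period 2 (e.g. Ethics=period 1, Compilers=period 3, ML=period 2, Physics=period 2).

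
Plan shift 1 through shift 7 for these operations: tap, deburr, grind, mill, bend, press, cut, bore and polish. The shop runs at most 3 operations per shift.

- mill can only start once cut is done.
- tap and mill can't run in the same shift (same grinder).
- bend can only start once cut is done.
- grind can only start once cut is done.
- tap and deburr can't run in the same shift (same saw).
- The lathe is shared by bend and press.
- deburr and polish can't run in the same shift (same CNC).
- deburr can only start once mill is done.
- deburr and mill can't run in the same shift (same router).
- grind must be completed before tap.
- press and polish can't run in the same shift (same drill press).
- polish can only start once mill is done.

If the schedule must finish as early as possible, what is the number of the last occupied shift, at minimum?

The precedence chain requires at least 3 distinct shifts.
With at most 3 per shift and 9 operations, at least 3 shifts are needed.
Could 3 shifts be enough, i.e. nothing placed later than shift 3? No: mill must come after cut (at shift 1 or later) → {shift 2, shift 3}; polish must come after mill (at shift 2 or later) → {shift 3}; mill must come before polish (at shift 3 or earlier) → {shift 2}; tap must come after grind (at shift 1 or later) → {shift 2, shift 3}; deburr must come after mill (at shift 2 or later) → {shift 3}; tap can't share with mill (shift 2) → {shift 3}; deburr can't share with tap (shift 3) → nothing is left.
So 3 shifts is not enough.
4 works (last occupied shift: shift 4): for example cut -> shift 1; press -> shift 1; grind -> shift 2; deburr -> shift 4; tap -> shift 3; mill -> shift 2; bore -> shift 1; bend -> shift 2; polish -> shift 3.

4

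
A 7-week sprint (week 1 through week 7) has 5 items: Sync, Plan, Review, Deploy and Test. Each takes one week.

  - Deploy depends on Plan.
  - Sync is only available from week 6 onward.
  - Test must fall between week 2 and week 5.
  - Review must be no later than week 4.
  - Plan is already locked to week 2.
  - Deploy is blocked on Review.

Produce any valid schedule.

Test in week 2; Review in week 1; Plan in week 2; Sync in week 6; Deploy in week 3

Checking: Review(week 1) before Deploy(week 3); Plan(week 2) before Deploy(week 3); Test=week 2 in [week 2,week 5]; Review=week 1 in [week 1,week 4]; Sync=week 6 in [week 6,week 7]; Plan=week 2 in [week 2,week 2].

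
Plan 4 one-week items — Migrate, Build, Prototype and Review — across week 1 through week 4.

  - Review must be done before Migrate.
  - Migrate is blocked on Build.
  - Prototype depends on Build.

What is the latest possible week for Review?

week 3

Downstream work caps Review at week 3.
Review at week 3 is achievable: Migrate in week 4, Prototype in week 2, Review in week 3, Build in week 1.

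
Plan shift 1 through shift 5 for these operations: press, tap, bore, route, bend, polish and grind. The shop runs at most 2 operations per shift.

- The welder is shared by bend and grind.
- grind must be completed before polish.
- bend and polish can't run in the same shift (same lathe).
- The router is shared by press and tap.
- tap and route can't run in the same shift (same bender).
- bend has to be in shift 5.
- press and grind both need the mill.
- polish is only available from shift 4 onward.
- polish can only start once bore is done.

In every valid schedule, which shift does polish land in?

polish's window is shift 4–shift 5.
bend is fixed at shift 5, and polish can't share a shift with bend.
So polish must be shift 4.

shift 4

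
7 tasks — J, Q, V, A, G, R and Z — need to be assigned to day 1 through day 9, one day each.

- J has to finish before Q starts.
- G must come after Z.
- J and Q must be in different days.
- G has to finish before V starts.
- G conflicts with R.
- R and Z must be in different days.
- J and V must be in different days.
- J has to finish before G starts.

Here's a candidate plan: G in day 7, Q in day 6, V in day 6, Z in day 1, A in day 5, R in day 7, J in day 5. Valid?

G conflicts with R — violated.
G must come after Z — holds.
R and Z must be in different days — holds.
J has to finish before G starts — holds.
J and Q must be in different days — holds.
J and V must be in different days — holds.
G has to finish before V starts — violated.
J has to finish before Q starts — holds.

Invalid. G has to finish before V starts.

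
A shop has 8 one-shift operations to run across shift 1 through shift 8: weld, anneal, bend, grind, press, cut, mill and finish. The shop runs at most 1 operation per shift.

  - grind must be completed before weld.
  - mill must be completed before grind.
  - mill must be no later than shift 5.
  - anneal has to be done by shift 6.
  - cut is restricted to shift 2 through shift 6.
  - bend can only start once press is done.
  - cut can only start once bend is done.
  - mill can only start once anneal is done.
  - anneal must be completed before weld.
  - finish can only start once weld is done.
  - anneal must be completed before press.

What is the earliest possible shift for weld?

shift 7

Precedence pushes weld to at least shift 4; downstream work caps weld at shift 7.
weld at shift 7 is achievable: anneal in shift 1, finish in shift 8, cut in shift 5, mill in shift 2, grind in shift 6, bend in shift 4, weld in shift 7, press in shift 3.
Nothing earlier works — the capacity limit rule out every shift before shift 7.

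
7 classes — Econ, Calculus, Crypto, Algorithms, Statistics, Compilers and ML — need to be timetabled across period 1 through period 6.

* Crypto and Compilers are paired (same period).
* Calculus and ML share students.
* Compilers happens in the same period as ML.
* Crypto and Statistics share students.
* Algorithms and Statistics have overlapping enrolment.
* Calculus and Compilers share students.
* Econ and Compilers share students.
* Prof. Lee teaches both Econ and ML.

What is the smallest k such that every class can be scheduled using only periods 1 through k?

2 periods

Could 1 period be enough, i.e. nothing placed later than period 1? No: ML can't share with Calculus (period 1) → nothing is left.
So 1 period is not enough.
2 works (last occupied period: period 2): for example Compilers in period 2, Algorithms in period 2, ML in period 2, Econ in period 1, Calculus in period 1, Statistics in period 1, Crypto in period 2.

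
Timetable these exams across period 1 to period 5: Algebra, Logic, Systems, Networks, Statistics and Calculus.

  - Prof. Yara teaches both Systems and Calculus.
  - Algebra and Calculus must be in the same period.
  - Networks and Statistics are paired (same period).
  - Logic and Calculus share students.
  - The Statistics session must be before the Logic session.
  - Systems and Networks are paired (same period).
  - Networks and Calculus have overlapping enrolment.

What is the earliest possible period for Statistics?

period 1

Downstream work caps Statistics at period 4.
Statistics at period 1 is achievable: Calculus -> period 3; Logic -> period 2; Systems -> period 1; Algebra -> period 3; Networks -> period 1; Statistics -> period 1.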